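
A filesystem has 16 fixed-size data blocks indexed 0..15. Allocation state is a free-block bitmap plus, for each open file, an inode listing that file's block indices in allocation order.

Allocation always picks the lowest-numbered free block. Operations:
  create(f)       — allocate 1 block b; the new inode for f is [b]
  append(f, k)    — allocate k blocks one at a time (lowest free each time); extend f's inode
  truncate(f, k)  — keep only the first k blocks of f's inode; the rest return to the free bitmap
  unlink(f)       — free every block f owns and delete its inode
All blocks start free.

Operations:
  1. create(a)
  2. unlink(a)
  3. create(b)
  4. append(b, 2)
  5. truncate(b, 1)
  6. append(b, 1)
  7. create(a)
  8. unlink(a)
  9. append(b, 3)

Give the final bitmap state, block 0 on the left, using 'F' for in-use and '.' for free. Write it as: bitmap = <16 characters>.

bitmap = FFFFF...........

  1. create(a)  ⇒  F...............  {a→[0]}
  2. unlink(a)  ⇒  ................  {}
  3. create(b)  ⇒  F...............  {b→[0]}
  4. append(b, 2)  ⇒  FFF.............  {b→[0, 1, 2]}
  5. truncate(b, 1)  ⇒  F...............  {b→[0]}
  6. append(b, 1)  ⇒  FF..............  {b→[0, 1]}
  7. create(a)  ⇒  FFF.............  {a→[2]; b→[0, 1]}
  8. unlink(a)  ⇒  FF..............  {b→[0, 1]}
  9. append(b, 3)  ⇒  FFFFF...........  {b→[0, 1, 2, 3, 4]}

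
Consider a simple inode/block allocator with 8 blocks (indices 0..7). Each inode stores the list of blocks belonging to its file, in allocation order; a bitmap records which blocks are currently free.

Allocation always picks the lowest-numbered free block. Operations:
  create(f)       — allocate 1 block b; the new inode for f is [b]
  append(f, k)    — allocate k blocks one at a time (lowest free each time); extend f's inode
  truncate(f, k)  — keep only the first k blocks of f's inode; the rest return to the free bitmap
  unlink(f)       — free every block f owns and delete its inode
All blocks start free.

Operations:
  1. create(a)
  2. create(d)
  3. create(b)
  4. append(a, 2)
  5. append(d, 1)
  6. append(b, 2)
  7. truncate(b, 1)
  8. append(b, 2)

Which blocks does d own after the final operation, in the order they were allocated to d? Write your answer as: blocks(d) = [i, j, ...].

[1] create(a) — a=0 (map F.......)
[2] create(d) — a=0 d=1 (map FF......)
[3] create(b) — a=0 b=2 d=1 (map FFF.....)
[4] append(a, 2) — a=0,3,4 b=2 d=1 (map FFFFF...)
[5] append(d, 1) — a=0,3,4 b=2 d=1,5 (map FFFFFF..)
[6] append(b, 2) — a=0,3,4 b=2,6,7 d=1,5 (map FFFFFFFF)
[7] truncate(b, 1) — a=0,3,4 b=2 d=1,5 (map FFFFFF..)
[8] append(b, 2) — a=0,3,4 b=2,6,7 d=1,5 (map FFFFFFFF)

blocks(d) = [1, 5]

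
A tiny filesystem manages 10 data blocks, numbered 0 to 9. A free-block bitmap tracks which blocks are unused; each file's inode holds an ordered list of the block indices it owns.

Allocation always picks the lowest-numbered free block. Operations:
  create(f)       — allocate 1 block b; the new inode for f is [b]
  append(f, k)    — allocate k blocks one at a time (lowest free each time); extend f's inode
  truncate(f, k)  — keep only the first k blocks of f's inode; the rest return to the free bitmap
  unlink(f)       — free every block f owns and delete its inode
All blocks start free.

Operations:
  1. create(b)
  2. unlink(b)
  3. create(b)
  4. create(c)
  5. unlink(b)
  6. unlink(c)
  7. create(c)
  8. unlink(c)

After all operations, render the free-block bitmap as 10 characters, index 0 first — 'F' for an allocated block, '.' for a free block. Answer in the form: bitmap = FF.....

bitmap = ..........

create(b): bitmap=F......... | b=[0]
unlink(b): bitmap=.......... | 
create(b): bitmap=F......... | b=[0]
create(c): bitmap=FF........ | b=[0] c=[1]
unlink(b): bitmap=.F........ | c=[1]
unlink(c): bitmap=.......... | 
create(c): bitmap=F......... | c=[0]
unlink(c): bitmap=.......... | 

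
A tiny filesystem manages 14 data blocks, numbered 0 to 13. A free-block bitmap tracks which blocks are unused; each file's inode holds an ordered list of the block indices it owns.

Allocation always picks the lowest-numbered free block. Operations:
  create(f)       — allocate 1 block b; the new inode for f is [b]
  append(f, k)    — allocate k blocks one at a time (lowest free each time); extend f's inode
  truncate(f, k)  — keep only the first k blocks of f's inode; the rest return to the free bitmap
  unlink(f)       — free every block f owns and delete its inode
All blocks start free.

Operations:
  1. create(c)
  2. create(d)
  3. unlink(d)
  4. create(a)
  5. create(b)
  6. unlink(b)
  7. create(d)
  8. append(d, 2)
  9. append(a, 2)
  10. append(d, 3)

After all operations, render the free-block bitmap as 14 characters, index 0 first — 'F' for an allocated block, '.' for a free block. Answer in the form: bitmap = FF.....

create(c): bitmap=F............. | c=[0]
create(d): bitmap=FF............ | c=[0] d=[1]
unlink(d): bitmap=F............. | c=[0]
create(a): bitmap=FF............ | a=[1] c=[0]
create(b): bitmap=FFF........... | a=[1] b=[2] c=[0]
unlink(b): bitmap=FF............ | a=[1] c=[0]
create(d): bitmap=FFF........... | a=[1] c=[0] d=[2]
append(d, 2): bitmap=FFFFF......... | a=[1] c=[0] d=[2, 3, 4]
append(a, 2): bitmap=FFFFFFF....... | a=[1, 5, 6] c=[0] d=[2, 3, 4]
append(d, 3): bitmap=FFFFFFFFFF.... | a=[1, 5, 6] c=[0] d=[2, 3, 4, 7, 8, 9]

bitmap = FFFFFFFFFF....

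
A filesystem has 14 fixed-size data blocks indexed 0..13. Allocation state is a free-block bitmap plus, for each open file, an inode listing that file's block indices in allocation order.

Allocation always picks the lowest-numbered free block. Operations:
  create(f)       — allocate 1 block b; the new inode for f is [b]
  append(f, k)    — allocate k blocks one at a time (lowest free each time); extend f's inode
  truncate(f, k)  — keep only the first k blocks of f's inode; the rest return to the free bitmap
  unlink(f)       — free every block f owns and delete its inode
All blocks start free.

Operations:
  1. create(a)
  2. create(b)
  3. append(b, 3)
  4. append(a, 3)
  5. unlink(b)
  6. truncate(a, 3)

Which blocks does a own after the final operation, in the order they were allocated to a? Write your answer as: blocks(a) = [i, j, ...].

blocks(a) = [0, 5, 6]

  1. create(a)  ⇒  F.............  {a→[0]}
  2. create(b)  ⇒  FF............  {a→[0]; b→[1]}
  3. append(b, 3)  ⇒  FFFFF.........  {a→[0]; b→[1, 2, 3, 4]}
  4. append(a, 3)  ⇒  FFFFFFFF......  {a→[0, 5, 6, 7]; b→[1, 2, 3, 4]}
  5. unlink(b)  ⇒  F....FFF......  {a→[0, 5, 6, 7]}
  6. truncate(a, 3)  ⇒  F....FF.......  {a→[0, 5, 6]}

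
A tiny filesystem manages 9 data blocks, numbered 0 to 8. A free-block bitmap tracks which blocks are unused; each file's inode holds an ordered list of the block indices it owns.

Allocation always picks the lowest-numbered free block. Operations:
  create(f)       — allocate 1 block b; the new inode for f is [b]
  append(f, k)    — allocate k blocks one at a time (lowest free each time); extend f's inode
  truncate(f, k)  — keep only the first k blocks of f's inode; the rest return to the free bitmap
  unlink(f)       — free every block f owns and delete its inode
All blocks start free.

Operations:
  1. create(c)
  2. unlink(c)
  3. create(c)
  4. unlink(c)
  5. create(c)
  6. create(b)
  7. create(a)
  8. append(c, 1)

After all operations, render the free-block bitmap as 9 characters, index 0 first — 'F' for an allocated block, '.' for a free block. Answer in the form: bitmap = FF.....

[1] create(c) — c=0 (map F........)
[2] unlink(c) —  (map .........)
[3] create(c) — c=0 (map F........)
[4] unlink(c) —  (map .........)
[5] create(c) — c=0 (map F........)
[6] create(b) — b=1 c=0 (map FF.......)
[7] create(a) — a=2 b=1 c=0 (map FFF......)
[8] append(c, 1) — a=2 b=1 c=0,3 (map FFFF.....)

bitmap = FFFF.....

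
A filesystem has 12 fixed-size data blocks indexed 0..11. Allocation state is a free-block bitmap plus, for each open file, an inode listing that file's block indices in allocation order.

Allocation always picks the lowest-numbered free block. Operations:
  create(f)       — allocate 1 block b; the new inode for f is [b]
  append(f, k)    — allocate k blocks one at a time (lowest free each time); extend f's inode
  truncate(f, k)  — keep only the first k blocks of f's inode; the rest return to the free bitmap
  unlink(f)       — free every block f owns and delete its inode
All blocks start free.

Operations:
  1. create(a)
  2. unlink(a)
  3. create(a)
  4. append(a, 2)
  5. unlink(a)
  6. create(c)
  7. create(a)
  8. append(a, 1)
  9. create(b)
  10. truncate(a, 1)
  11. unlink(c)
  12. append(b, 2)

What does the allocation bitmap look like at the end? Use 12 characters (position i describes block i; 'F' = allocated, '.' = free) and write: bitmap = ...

  1. create(a)  ⇒  F...........  {a→[0]}
  2. unlink(a)  ⇒  ............  {}
  3. create(a)  ⇒  F...........  {a→[0]}
  4. append(a, 2)  ⇒  FFF.........  {a→[0, 1, 2]}
  5. unlink(a)  ⇒  ............  {}
  6. create(c)  ⇒  F...........  {c→[0]}
  7. create(a)  ⇒  FF..........  {a→[1]; c→[0]}
  8. append(a, 1)  ⇒  FFF.........  {a→[1, 2]; c→[0]}
  9. create(b)  ⇒  FFFF........  {a→[1, 2]; b→[3]; c→[0]}
  10. truncate(a, 1)  ⇒  FF.F........  {a→[1]; b→[3]; c→[0]}
  11. unlink(c)  ⇒  .F.F........  {a→[1]; b→[3]}
  12. append(b, 2)  ⇒  FFFF........  {a→[1]; b→[3, 0, 2]}

bitmap = FFFF........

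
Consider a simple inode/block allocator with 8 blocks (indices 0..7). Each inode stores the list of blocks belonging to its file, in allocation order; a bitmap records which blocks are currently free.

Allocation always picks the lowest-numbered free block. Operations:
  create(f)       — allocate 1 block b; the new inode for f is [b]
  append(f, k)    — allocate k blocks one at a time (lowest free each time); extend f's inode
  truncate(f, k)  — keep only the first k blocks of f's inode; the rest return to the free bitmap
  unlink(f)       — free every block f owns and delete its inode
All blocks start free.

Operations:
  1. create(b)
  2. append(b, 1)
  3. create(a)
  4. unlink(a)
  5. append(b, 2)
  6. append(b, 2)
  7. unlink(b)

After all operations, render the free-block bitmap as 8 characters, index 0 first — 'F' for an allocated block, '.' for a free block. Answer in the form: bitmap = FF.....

create(b): bitmap=F....... | b=[0]
append(b, 1): bitmap=FF...... | b=[0, 1]
create(a): bitmap=FFF..... | a=[2] b=[0, 1]
unlink(a): bitmap=FF...... | b=[0, 1]
append(b, 2): bitmap=FFFF.... | b=[0, 1, 2, 3]
append(b, 2): bitmap=FFFFFF.. | b=[0, 1, 2, 3, 4, 5]
unlink(b): bitmap=........ | 

bitmap = ........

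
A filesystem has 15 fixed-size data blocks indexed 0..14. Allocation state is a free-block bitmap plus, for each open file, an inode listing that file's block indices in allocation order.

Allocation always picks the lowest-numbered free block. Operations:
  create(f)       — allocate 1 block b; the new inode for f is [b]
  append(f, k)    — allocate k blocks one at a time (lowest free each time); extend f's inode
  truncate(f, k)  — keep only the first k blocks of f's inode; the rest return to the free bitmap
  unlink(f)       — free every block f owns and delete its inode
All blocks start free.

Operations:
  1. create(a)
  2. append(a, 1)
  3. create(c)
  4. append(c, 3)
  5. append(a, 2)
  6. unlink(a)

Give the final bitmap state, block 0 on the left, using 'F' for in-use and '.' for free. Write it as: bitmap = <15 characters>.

  1. create(a)  ⇒  F..............  {a→[0]}
  2. append(a, 1)  ⇒  FF.............  {a→[0, 1]}
  3. create(c)  ⇒  FFF............  {a→[0, 1]; c→[2]}
  4. append(c, 3)  ⇒  FFFFFF.........  {a→[0, 1]; c→[2, 3, 4, 5]}
  5. append(a, 2)  ⇒  FFFFFFFF.......  {a→[0, 1, 6, 7]; c→[2, 3, 4, 5]}
  6. unlink(a)  ⇒  ..FFFF.........  {c→[2, 3, 4, 5]}

bitmap = ..FFFF.........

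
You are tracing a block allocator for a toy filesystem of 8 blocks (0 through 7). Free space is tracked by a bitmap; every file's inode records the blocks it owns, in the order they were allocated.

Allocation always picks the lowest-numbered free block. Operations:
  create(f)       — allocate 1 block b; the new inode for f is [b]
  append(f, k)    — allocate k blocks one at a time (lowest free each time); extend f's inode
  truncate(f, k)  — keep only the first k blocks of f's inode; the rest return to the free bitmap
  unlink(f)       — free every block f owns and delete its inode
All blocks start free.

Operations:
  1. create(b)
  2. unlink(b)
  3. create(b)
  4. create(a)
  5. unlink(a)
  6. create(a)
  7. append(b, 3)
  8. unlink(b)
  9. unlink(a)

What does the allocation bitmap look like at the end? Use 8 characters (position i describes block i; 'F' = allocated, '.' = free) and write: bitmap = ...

bitmap = ........

  1. create(b)  ⇒  F.......  {b→[0]}
  2. unlink(b)  ⇒  ........  {}
  3. create(b)  ⇒  F.......  {b→[0]}
  4. create(a)  ⇒  FF......  {a→[1]; b→[0]}
  5. unlink(a)  ⇒  F.......  {b→[0]}
  6. create(a)  ⇒  FF......  {a→[1]; b→[0]}
  7. append(b, 3)  ⇒  FFFFF...  {a→[1]; b→[0, 2, 3, 4]}
  8. unlink(b)  ⇒  .F......  {a→[1]}
  9. unlink(a)  ⇒  ........  {}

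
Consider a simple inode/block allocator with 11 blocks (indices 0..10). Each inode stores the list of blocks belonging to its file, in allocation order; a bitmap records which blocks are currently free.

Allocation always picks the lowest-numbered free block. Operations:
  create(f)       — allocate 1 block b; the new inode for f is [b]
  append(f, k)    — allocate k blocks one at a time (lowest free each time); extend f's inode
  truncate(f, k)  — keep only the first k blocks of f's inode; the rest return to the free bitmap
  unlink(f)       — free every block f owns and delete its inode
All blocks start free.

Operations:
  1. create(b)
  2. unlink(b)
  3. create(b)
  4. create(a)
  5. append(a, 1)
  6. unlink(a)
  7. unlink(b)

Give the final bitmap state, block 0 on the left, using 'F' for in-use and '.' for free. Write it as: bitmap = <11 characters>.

create(b): bitmap=F.......... | b=[0]
unlink(b): bitmap=........... | 
create(b): bitmap=F.......... | b=[0]
create(a): bitmap=FF......... | a=[1] b=[0]
append(a, 1): bitmap=FFF........ | a=[1, 2] b=[0]
unlink(a): bitmap=F.......... | b=[0]
unlink(b): bitmap=........... | 

bitmap = ...........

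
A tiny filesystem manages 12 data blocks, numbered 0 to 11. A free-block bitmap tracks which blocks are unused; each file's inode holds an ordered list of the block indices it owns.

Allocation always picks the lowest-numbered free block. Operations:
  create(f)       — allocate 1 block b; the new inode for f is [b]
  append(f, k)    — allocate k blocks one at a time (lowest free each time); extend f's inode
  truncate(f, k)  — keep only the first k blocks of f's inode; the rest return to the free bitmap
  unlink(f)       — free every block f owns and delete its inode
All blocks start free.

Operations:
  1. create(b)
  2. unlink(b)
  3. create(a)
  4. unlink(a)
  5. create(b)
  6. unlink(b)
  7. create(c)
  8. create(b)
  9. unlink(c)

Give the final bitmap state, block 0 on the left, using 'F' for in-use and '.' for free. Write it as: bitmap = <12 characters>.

  1. create(b)  ⇒  F...........  {b→[0]}
  2. unlink(b)  ⇒  ............  {}
  3. create(a)  ⇒  F...........  {a→[0]}
  4. unlink(a)  ⇒  ............  {}
  5. create(b)  ⇒  F...........  {b→[0]}
  6. unlink(b)  ⇒  ............  {}
  7. create(c)  ⇒  F...........  {c→[0]}
  8. create(b)  ⇒  FF..........  {b→[1]; c→[0]}
  9. unlink(c)  ⇒  .F..........  {b→[1]}

bitmap = .F..........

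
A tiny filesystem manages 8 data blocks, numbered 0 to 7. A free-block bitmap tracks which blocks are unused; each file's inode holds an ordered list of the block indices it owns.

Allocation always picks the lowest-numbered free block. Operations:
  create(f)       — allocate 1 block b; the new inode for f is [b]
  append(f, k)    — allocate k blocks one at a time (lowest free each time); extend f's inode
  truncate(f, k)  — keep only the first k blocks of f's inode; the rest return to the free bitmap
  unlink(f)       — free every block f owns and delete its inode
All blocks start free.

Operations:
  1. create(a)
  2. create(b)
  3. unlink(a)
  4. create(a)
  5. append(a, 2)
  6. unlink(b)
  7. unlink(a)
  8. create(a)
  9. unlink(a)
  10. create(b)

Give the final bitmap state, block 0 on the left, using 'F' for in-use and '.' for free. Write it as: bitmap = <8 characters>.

bitmap = F.......

[1] create(a) — a=0 (map F.......)
[2] create(b) — a=0 b=1 (map FF......)
[3] unlink(a) — b=1 (map .F......)
[4] create(a) — a=0 b=1 (map FF......)
[5] append(a, 2) — a=0,2,3 b=1 (map FFFF....)
[6] unlink(b) — a=0,2,3 (map F.FF....)
[7] unlink(a) —  (map ........)
[8] create(a) — a=0 (map F.......)
[9] unlink(a) —  (map ........)
[10] create(b) — b=0 (map F.......)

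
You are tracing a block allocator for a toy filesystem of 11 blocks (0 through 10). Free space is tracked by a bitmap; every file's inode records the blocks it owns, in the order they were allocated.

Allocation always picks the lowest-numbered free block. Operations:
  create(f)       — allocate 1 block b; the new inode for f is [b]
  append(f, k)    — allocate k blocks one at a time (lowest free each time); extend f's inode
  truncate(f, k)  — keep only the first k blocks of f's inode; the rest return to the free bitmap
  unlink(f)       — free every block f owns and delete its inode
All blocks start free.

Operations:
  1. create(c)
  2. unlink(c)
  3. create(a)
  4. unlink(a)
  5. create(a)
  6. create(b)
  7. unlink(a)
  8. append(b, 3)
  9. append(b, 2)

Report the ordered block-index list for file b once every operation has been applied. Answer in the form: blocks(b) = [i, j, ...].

blocks(b) = [1, 0, 2, 3, 4, 5]

create(c): bitmap=F.......... | c=[0]
unlink(c): bitmap=........... | 
create(a): bitmap=F.......... | a=[0]
unlink(a): bitmap=........... | 
create(a): bitmap=F.......... | a=[0]
create(b): bitmap=FF......... | a=[0] b=[1]
unlink(a): bitmap=.F......... | b=[1]
append(b, 3): bitmap=FFFF....... | b=[1, 0, 2, 3]
append(b, 2): bitmap=FFFFFF..... | b=[1, 0, 2, 3, 4, 5]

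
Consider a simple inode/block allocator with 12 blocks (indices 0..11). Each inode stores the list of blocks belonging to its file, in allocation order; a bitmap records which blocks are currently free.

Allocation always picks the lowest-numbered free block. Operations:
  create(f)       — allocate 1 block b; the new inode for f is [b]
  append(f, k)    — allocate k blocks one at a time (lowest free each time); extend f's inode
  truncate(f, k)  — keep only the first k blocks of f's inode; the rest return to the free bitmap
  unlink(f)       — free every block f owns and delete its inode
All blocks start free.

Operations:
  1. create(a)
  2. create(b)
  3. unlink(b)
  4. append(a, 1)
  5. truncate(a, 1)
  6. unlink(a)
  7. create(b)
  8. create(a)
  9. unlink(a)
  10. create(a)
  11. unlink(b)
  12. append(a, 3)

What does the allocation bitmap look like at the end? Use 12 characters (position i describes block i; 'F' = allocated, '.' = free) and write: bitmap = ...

after create(a) → a:[0]  free=[F...........]
after create(b) → a:[0], b:[1]  free=[FF..........]
after unlink(b) → a:[0]  free=[F...........]
after append(a, 1) → a:[0, 1]  free=[FF..........]
after truncate(a, 1) → a:[0]  free=[F...........]
after unlink(a) →   free=[............]
after create(b) → b:[0]  free=[F...........]
after create(a) → a:[1], b:[0]  free=[FF..........]
after unlink(a) → b:[0]  free=[F...........]
after create(a) → a:[1], b:[0]  free=[FF..........]
after unlink(b) → a:[1]  free=[.F..........]
after append(a, 3) → a:[1, 0, 2, 3]  free=[FFFF........]

bitmap = FFFF........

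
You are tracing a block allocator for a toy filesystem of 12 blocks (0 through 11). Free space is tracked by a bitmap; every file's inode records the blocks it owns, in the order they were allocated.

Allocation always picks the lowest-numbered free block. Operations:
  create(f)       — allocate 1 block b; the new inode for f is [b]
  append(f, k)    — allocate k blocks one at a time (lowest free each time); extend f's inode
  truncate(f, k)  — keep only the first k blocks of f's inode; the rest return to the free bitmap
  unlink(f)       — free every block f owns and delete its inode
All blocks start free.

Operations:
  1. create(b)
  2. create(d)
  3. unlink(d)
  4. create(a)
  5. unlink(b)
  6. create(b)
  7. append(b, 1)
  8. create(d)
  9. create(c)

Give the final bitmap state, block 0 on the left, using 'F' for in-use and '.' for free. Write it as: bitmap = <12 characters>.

  1. create(b)  ⇒  F...........  {b→[0]}
  2. create(d)  ⇒  FF..........  {b→[0]; d→[1]}
  3. unlink(d)  ⇒  F...........  {b→[0]}
  4. create(a)  ⇒  FF..........  {a→[1]; b→[0]}
  5. unlink(b)  ⇒  .F..........  {a→[1]}
  6. create(b)  ⇒  FF..........  {a→[1]; b→[0]}
  7. append(b, 1)  ⇒  FFF.........  {a→[1]; b→[0, 2]}
  8. create(d)  ⇒  FFFF........  {a→[1]; b→[0, 2]; d→[3]}
  9. create(c)  ⇒  FFFFF.......  {a→[1]; b→[0, 2]; c→[4]; d→[3]}

bitmap = FFFFF.......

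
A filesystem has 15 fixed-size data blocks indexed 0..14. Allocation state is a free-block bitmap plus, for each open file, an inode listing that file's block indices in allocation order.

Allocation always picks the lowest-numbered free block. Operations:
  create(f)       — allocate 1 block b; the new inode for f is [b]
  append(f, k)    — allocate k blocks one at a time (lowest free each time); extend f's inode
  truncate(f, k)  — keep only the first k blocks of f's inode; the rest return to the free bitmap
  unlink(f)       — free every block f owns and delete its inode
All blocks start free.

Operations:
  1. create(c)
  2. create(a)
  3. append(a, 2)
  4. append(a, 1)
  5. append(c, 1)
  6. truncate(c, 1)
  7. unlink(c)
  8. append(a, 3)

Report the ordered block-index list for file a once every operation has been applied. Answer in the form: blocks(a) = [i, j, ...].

after create(c) → c:[0]  free=[F..............]
after create(a) → a:[1], c:[0]  free=[FF.............]
after append(a, 2) → a:[1, 2, 3], c:[0]  free=[FFFF...........]
after append(a, 1) → a:[1, 2, 3, 4], c:[0]  free=[FFFFF..........]
after append(c, 1) → a:[1, 2, 3, 4], c:[0, 5]  free=[FFFFFF.........]
after truncate(c, 1) → a:[1, 2, 3, 4], c:[0]  free=[FFFFF..........]
after unlink(c) → a:[1, 2, 3, 4]  free=[.FFFF..........]
after append(a, 3) → a:[1, 2, 3, 4, 0, 5, 6]  free=[FFFFFFF........]

blocks(a) = [1, 2, 3, 4, 0, 5, 6]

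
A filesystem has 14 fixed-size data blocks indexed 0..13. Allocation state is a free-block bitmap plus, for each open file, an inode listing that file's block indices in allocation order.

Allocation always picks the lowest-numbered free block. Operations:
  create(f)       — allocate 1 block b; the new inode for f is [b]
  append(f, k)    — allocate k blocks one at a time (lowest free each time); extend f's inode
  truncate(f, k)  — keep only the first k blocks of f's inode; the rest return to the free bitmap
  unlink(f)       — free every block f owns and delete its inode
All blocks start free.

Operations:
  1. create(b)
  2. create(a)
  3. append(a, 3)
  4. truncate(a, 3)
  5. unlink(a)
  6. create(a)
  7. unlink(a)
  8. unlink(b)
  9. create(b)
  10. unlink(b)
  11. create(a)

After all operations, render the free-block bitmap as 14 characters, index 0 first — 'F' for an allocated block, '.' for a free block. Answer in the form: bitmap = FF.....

bitmap = F.............

create(b): bitmap=F............. | b=[0]
create(a): bitmap=FF............ | a=[1] b=[0]
append(a, 3): bitmap=FFFFF......... | a=[1, 2, 3, 4] b=[0]
truncate(a, 3): bitmap=FFFF.......... | a=[1, 2, 3] b=[0]
unlink(a): bitmap=F............. | b=[0]
create(a): bitmap=FF............ | a=[1] b=[0]
unlink(a): bitmap=F............. | b=[0]
unlink(b): bitmap=.............. | 
create(b): bitmap=F............. | b=[0]
unlink(b): bitmap=.............. | 
create(a): bitmap=F............. | a=[0]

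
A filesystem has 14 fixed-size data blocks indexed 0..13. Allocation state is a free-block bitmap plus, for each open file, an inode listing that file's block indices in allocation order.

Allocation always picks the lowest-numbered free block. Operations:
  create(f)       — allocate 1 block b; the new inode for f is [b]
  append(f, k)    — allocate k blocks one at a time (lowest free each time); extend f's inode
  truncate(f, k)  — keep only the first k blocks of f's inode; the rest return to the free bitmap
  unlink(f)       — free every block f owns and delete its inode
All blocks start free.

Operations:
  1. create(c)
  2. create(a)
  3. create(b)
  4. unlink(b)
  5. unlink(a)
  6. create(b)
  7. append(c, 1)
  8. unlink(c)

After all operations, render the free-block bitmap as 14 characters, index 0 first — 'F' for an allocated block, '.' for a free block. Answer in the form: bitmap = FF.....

  1. create(c)  ⇒  F.............  {c→[0]}
  2. create(a)  ⇒  FF............  {a→[1]; c→[0]}
  3. create(b)  ⇒  FFF...........  {a→[1]; b→[2]; c→[0]}
  4. unlink(b)  ⇒  FF............  {a→[1]; c→[0]}
  5. unlink(a)  ⇒  F.............  {c→[0]}
  6. create(b)  ⇒  FF............  {b→[1]; c→[0]}
  7. append(c, 1)  ⇒  FFF...........  {b→[1]; c→[0, 2]}
  8. unlink(c)  ⇒  .F............  {b→[1]}

bitmap = .F............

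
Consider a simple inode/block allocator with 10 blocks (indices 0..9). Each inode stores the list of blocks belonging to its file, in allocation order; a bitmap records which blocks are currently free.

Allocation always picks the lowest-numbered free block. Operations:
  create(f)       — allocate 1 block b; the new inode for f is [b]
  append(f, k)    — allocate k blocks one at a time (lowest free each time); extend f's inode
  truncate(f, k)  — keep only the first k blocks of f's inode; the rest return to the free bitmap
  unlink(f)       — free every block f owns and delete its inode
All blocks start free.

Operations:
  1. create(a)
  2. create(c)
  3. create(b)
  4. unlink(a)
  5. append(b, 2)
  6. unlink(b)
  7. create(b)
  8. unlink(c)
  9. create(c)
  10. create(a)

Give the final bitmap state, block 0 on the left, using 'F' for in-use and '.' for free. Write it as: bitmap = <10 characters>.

bitmap = FFF.......

after create(a) → a:[0]  free=[F.........]
after create(c) → a:[0], c:[1]  free=[FF........]
after create(b) → a:[0], b:[2], c:[1]  free=[FFF.......]
after unlink(a) → b:[2], c:[1]  free=[.FF.......]
after append(b, 2) → b:[2, 0, 3], c:[1]  free=[FFFF......]
after unlink(b) → c:[1]  free=[.F........]
after create(b) → b:[0], c:[1]  free=[FF........]
after unlink(c) → b:[0]  free=[F.........]
after create(c) → b:[0], c:[1]  free=[FF........]
after create(a) → a:[2], b:[0], c:[1]  free=[FFF.......]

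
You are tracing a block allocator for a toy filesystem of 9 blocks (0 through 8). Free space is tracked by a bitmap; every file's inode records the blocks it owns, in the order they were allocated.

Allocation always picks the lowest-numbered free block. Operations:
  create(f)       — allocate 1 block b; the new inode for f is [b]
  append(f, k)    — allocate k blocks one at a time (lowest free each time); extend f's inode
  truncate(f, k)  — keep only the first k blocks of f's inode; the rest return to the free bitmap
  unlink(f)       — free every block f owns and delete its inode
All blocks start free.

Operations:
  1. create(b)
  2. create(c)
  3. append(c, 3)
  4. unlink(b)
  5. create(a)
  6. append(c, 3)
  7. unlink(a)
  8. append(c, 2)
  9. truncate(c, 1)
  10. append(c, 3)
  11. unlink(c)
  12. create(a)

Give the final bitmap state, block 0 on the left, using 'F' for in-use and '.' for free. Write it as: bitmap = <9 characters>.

[1] create(b) — b=0 (map F........)
[2] create(c) — b=0 c=1 (map FF.......)
[3] append(c, 3) — b=0 c=1,2,3,4 (map FFFFF....)
[4] unlink(b) — c=1,2,3,4 (map .FFFF....)
[5] create(a) — a=0 c=1,2,3,4 (map FFFFF....)
[6] append(c, 3) — a=0 c=1,2,3,4,5,6,7 (map FFFFFFFF.)
[7] unlink(a) — c=1,2,3,4,5,6,7 (map .FFFFFFF.)
[8] append(c, 2) — c=1,2,3,4,5,6,7,0,8 (map FFFFFFFFF)
[9] truncate(c, 1) — c=1 (map .F.......)
[10] append(c, 3) — c=1,0,2,3 (map FFFF.....)
[11] unlink(c) —  (map .........)
[12] create(a) — a=0 (map F........)

bitmap = F........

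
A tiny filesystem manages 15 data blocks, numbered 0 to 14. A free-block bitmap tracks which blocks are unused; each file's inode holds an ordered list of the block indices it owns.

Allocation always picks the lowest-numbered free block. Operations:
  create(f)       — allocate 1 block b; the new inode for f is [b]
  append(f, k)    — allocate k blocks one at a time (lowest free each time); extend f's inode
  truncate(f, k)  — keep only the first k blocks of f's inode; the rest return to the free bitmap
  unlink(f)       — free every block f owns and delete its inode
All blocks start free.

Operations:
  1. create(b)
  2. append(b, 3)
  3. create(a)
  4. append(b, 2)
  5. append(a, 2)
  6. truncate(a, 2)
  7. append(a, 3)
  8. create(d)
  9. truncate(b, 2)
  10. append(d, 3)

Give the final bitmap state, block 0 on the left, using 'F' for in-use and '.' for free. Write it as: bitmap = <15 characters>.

after create(b) → b:[0]  free=[F..............]
after append(b, 3) → b:[0, 1, 2, 3]  free=[FFFF...........]
after create(a) → a:[4], b:[0, 1, 2, 3]  free=[FFFFF..........]
after append(b, 2) → a:[4], b:[0, 1, 2, 3, 5, 6]  free=[FFFFFFF........]
after append(a, 2) → a:[4, 7, 8], b:[0, 1, 2, 3, 5, 6]  free=[FFFFFFFFF......]
after truncate(a, 2) → a:[4, 7], b:[0, 1, 2, 3, 5, 6]  free=[FFFFFFFF.......]
after append(a, 3) → a:[4, 7, 8, 9, 10], b:[0, 1, 2, 3, 5, 6]  free=[FFFFFFFFFFF....]
after create(d) → a:[4, 7, 8, 9, 10], b:[0, 1, 2, 3, 5, 6], d:[11]  free=[FFFFFFFFFFFF...]
after truncate(b, 2) → a:[4, 7, 8, 9, 10], b:[0, 1], d:[11]  free=[FF..F..FFFFF...]
after append(d, 3) → a:[4, 7, 8, 9, 10], b:[0, 1], d:[11, 2, 3, 5]  free=[FFFFFF.FFFFF...]

bitmap = FFFFFF.FFFFF...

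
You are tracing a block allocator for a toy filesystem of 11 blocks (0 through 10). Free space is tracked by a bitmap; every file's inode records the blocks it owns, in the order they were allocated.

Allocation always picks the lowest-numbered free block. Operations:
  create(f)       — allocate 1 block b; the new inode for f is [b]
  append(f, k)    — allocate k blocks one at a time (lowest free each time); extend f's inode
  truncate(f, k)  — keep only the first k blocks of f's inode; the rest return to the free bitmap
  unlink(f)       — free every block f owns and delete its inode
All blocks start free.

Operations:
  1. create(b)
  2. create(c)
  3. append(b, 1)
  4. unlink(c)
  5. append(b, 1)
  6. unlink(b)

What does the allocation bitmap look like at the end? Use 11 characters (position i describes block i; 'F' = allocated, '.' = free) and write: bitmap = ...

[1] create(b) — b=0 (map F..........)
[2] create(c) — b=0 c=1 (map FF.........)
[3] append(b, 1) — b=0,2 c=1 (map FFF........)
[4] unlink(c) — b=0,2 (map F.F........)
[5] append(b, 1) — b=0,2,1 (map FFF........)
[6] unlink(b) —  (map ...........)

bitmap = ...........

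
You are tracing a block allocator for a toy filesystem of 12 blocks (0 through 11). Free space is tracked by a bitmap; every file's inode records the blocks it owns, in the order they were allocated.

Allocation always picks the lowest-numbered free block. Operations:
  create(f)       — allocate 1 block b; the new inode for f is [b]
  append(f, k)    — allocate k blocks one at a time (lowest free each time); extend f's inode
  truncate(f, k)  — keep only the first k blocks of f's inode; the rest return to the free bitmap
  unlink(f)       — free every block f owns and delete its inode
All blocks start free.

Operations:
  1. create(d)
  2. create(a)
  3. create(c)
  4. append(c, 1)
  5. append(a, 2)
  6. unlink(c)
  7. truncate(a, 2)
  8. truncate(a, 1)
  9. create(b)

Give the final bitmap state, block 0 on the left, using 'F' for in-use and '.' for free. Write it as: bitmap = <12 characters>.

[1] create(d) — d=0 (map F...........)
[2] create(a) — a=1 d=0 (map FF..........)
[3] create(c) — a=1 c=2 d=0 (map FFF.........)
[4] append(c, 1) — a=1 c=2,3 d=0 (map FFFF........)
[5] append(a, 2) — a=1,4,5 c=2,3 d=0 (map FFFFFF......)
[6] unlink(c) — a=1,4,5 d=0 (map FF..FF......)
[7] truncate(a, 2) — a=1,4 d=0 (map FF..F.......)
[8] truncate(a, 1) — a=1 d=0 (map FF..........)
[9] create(b) — a=1 b=2 d=0 (map FFF.........)

bitmap = FFF.........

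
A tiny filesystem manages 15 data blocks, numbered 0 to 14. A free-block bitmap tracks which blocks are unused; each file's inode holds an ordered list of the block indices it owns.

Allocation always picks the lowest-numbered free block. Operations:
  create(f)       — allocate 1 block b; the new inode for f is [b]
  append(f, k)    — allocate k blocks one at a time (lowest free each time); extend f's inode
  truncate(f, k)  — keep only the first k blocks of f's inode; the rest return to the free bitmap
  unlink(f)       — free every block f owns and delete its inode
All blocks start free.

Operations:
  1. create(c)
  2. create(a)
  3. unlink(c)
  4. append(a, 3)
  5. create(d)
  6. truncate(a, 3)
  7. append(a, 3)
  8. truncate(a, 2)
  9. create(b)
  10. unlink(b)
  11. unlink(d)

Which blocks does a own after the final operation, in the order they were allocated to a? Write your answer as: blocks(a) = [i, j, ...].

blocks(a) = [1, 0]

[1] create(c) — c=0 (map F..............)
[2] create(a) — a=1 c=0 (map FF.............)
[3] unlink(c) — a=1 (map .F.............)
[4] append(a, 3) — a=1,0,2,3 (map FFFF...........)
[5] create(d) — a=1,0,2,3 d=4 (map FFFFF..........)
[6] truncate(a, 3) — a=1,0,2 d=4 (map FFF.F..........)
[7] append(a, 3) — a=1,0,2,3,5,6 d=4 (map FFFFFFF........)
[8] truncate(a, 2) — a=1,0 d=4 (map FF..F..........)
[9] create(b) — a=1,0 b=2 d=4 (map FFF.F..........)
[10] unlink(b) — a=1,0 d=4 (map FF..F..........)
[11] unlink(d) — a=1,0 (map FF.............)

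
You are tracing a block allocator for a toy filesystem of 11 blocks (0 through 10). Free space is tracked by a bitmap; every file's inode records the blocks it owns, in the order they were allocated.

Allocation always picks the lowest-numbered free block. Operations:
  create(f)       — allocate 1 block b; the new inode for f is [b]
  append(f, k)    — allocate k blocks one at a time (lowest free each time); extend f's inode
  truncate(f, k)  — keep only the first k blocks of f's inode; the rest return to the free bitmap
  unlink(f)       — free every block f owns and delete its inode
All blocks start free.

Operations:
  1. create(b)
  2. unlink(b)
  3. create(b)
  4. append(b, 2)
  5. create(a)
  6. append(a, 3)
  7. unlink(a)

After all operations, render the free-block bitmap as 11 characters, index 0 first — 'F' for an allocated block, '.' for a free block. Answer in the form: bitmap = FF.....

bitmap = FFF........

after create(b) → b:[0]  free=[F..........]
after unlink(b) →   free=[...........]
after create(b) → b:[0]  free=[F..........]
after append(b, 2) → b:[0, 1, 2]  free=[FFF........]
after create(a) → a:[3], b:[0, 1, 2]  free=[FFFF.......]
after append(a, 3) → a:[3, 4, 5, 6], b:[0, 1, 2]  free=[FFFFFFF....]
after unlink(a) → b:[0, 1, 2]  free=[FFF........]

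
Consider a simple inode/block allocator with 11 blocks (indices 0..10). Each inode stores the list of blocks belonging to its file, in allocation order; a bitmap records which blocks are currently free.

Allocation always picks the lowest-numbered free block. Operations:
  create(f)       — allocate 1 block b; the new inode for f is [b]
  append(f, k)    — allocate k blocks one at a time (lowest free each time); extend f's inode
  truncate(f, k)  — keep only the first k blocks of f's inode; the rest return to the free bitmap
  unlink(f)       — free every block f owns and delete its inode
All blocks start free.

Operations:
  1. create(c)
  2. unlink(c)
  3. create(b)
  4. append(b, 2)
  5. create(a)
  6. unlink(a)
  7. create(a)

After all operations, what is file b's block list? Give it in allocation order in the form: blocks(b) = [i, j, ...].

after create(c) → c:[0]  free=[F..........]
after unlink(c) →   free=[...........]
after create(b) → b:[0]  free=[F..........]
after append(b, 2) → b:[0, 1, 2]  free=[FFF........]
after create(a) → a:[3], b:[0, 1, 2]  free=[FFFF.......]
after unlink(a) → b:[0, 1, 2]  free=[FFF........]
after create(a) → a:[3], b:[0, 1, 2]  free=[FFFF.......]

blocks(b) = [0, 1, 2]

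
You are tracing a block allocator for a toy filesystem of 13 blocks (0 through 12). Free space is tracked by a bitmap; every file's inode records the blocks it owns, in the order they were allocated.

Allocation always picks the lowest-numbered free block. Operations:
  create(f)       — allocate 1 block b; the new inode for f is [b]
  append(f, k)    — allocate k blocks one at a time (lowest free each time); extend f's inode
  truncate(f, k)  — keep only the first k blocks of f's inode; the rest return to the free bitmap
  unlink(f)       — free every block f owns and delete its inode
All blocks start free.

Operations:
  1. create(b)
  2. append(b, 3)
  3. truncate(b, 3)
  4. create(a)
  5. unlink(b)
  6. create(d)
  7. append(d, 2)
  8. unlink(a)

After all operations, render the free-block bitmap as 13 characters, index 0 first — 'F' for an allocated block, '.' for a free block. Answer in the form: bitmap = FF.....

bitmap = FFF..........

after create(b) → b:[0]  free=[F............]
after append(b, 3) → b:[0, 1, 2, 3]  free=[FFFF.........]
after truncate(b, 3) → b:[0, 1, 2]  free=[FFF..........]
after create(a) → a:[3], b:[0, 1, 2]  free=[FFFF.........]
after unlink(b) → a:[3]  free=[...F.........]
after create(d) → a:[3], d:[0]  free=[F..F.........]
after append(d, 2) → a:[3], d:[0, 1, 2]  free=[FFFF.........]
after unlink(a) → d:[0, 1, 2]  free=[FFF..........]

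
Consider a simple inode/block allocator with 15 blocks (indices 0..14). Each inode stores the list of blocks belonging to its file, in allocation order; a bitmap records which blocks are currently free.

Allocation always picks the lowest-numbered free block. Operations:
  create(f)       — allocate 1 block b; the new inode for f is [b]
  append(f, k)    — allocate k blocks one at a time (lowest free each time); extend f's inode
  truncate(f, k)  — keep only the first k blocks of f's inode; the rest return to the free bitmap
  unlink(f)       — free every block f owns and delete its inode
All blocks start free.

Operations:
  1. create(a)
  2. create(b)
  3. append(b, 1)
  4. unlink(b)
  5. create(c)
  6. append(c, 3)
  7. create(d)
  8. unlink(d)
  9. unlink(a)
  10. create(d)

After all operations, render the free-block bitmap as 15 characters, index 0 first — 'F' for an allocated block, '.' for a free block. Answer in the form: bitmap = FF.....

create(a): bitmap=F.............. | a=[0]
create(b): bitmap=FF............. | a=[0] b=[1]
append(b, 1): bitmap=FFF............ | a=[0] b=[1, 2]
unlink(b): bitmap=F.............. | a=[0]
create(c): bitmap=FF............. | a=[0] c=[1]
append(c, 3): bitmap=FFFFF.......... | a=[0] c=[1, 2, 3, 4]
create(d): bitmap=FFFFFF......... | a=[0] c=[1, 2, 3, 4] d=[5]
unlink(d): bitmap=FFFFF.......... | a=[0] c=[1, 2, 3, 4]
unlink(a): bitmap=.FFFF.......... | c=[1, 2, 3, 4]
create(d): bitmap=FFFFF.......... | c=[1, 2, 3, 4] d=[0]

bitmap = FFFFF..........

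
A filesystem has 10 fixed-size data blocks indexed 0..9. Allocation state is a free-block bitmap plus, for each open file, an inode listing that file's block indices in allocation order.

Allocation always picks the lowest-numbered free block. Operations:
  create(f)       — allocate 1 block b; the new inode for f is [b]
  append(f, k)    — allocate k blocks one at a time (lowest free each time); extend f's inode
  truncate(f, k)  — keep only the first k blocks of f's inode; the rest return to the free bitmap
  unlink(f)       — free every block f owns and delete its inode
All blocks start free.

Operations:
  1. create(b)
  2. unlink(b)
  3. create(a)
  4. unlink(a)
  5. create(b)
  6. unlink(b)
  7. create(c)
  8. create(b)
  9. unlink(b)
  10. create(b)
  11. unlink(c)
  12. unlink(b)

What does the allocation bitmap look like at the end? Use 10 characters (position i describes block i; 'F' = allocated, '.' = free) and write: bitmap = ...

[1] create(b) — b=0 (map F.........)
[2] unlink(b) —  (map ..........)
[3] create(a) — a=0 (map F.........)
[4] unlink(a) —  (map ..........)
[5] create(b) — b=0 (map F.........)
[6] unlink(b) —  (map ..........)
[7] create(c) — c=0 (map F.........)
[8] create(b) — b=1 c=0 (map FF........)
[9] unlink(b) — c=0 (map F.........)
[10] create(b) — b=1 c=0 (map FF........)
[11] unlink(c) — b=1 (map .F........)
[12] unlink(b) —  (map ..........)

bitmap = ..........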